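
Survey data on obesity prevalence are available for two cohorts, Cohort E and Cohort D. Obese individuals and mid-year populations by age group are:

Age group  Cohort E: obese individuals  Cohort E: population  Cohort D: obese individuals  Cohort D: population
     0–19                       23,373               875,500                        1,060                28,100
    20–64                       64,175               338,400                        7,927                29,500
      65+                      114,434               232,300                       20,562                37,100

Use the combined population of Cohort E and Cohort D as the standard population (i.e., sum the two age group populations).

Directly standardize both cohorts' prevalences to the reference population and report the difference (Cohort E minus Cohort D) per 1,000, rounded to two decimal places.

-36.12

Age-specific rates per 1,000 for Cohort E: 26.697, 189.642, 492.613.
For Cohort D: 37.722, 268.712, 554.232.
Combined standard total = 1,540,900; weights = 0.5864, 0.2388, 0.1748.
Cohort E: 0.5864×26.697 + 0.2388×189.642 + 0.1748×492.613 = 147.0586 per 1,000.
Cohort D: 0.5864×37.722 + 0.2388×268.712 + 0.1748×554.232 = 183.1755 per 1,000.
Difference = 147.0586 − 183.1755 = -36.1169.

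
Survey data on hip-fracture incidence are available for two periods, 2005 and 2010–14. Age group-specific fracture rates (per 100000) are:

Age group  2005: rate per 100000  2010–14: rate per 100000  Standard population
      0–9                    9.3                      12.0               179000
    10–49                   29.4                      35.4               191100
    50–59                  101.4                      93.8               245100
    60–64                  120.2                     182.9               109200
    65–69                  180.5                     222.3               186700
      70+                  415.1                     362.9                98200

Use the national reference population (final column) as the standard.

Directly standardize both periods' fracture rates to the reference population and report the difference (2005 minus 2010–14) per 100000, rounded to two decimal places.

-9.21

Standard total = 1009300; weights = 0.1774, 0.1893, 0.2428, 0.1082, 0.1850, 0.0973.
2005: 0.1774×9.3 + 0.1893×29.4 + 0.2428×101.4 + 0.1082×120.2 + 0.1850×180.5 + 0.0973×415.1 = 118.6210 per 100000.
2010–14: 0.1774×12.0 + 0.1893×35.4 + 0.2428×93.8 + 0.1082×182.9 + 0.1850×222.3 + 0.0973×362.9 = 127.8274 per 100000.
Difference = 118.6210 − 127.8274 = -9.2064.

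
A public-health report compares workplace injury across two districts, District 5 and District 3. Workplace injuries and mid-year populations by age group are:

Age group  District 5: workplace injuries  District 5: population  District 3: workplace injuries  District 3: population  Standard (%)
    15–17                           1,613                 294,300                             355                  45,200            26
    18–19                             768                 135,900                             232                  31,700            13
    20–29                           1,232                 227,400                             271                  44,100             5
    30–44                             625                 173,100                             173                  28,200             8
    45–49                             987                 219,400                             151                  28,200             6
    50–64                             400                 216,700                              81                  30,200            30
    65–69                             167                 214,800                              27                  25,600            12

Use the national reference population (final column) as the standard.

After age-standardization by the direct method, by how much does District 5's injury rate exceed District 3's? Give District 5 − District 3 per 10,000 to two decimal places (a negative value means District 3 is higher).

-14.08

Age-specific rates per 10,000 for District 5: 54.81, 56.51, 54.18, 36.11, 44.99, 18.46, 7.77.
For District 3: 78.54, 73.19, 61.45, 61.35, 53.55, 26.82, 10.55.
Standard weights: 0.26, 0.13, 0.05, 0.08, 0.06, 0.30, 0.12.
District 5: 0.2600×54.81 + 0.1300×56.51 + 0.0500×54.18 + 0.0800×36.11 + 0.0600×44.99 + 0.3000×18.46 + 0.1200×7.77 = 36.3638 per 10,000.
District 3: 0.2600×78.54 + 0.1300×73.19 + 0.0500×61.45 + 0.0800×61.35 + 0.0600×53.55 + 0.3000×26.82 + 0.1200×10.55 = 50.4397 per 10,000.
Difference = 36.3638 − 50.4397 = -14.0759.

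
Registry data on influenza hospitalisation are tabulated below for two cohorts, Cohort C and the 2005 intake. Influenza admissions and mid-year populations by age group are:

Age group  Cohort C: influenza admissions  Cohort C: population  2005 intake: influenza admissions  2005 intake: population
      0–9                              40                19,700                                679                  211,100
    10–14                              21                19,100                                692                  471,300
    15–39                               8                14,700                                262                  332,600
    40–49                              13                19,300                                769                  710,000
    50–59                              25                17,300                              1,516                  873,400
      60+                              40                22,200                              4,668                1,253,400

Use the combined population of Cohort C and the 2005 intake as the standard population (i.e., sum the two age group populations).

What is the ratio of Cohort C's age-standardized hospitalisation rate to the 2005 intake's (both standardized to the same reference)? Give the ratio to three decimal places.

0.598

Age-specific rates per 100,000 for Cohort C: 203.05, 109.95, 54.42, 67.36, 144.51, 180.18.
For the 2005 intake: 321.65, 146.83, 78.77, 108.31, 173.57, 372.43.
Combined standard total = 3,964,100; weights = 0.0582, 0.1237, 0.0876, 0.1840, 0.2247, 0.3218.
Cohort C: 0.0582×203.05 + 0.1237×109.95 + 0.0876×54.42 + 0.1840×67.36 + 0.2247×144.51 + 0.3218×180.18 = 133.0333 per 100,000.
The 2005 intake: 0.0582×321.65 + 0.1237×146.83 + 0.0876×78.77 + 0.1840×108.31 + 0.2247×173.57 + 0.3218×372.43 = 222.5625 per 100,000.
Ratio = 133.0333 ÷ 222.5625 = 0.59773.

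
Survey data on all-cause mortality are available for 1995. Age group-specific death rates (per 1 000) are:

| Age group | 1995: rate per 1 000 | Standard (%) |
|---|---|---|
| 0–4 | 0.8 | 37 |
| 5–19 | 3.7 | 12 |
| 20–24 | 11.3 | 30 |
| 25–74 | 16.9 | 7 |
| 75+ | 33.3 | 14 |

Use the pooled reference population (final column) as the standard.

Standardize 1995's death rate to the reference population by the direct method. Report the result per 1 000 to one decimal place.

Standard weights: 0.37, 0.12, 0.30, 0.07, 0.14.
Standardized rate: 0.3700×0.8 + 0.1200×3.7 + 0.3000×11.3 + 0.0700×16.9 + 0.1400×33.3 = 9.9750 per 1 000.

10.0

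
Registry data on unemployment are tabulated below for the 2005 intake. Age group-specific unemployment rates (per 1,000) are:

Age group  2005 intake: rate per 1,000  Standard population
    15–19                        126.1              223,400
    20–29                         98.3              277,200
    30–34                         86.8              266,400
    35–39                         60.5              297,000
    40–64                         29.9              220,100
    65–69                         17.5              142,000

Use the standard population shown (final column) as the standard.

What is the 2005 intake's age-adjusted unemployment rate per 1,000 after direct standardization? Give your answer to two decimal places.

Standard total = 1,426,100; weights = 0.1567, 0.1944, 0.1868, 0.2083, 0.1543, 0.0996.
Standardized rate: 0.1567×126.1 + 0.1944×98.3 + 0.1868×86.8 + 0.2083×60.5 + 0.1543×29.9 + 0.0996×17.5 = 74.0323 per 1,000.

74.03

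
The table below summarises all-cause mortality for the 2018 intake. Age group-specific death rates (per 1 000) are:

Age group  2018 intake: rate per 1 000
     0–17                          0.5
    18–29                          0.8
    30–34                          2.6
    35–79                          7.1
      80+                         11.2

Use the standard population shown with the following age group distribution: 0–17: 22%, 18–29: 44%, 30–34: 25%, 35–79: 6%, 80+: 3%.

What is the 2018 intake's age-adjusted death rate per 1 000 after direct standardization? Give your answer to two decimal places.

Standard weights: 0.22, 0.44, 0.25, 0.06, 0.03.
Standardized rate: 0.2200×0.5 + 0.4400×0.8 + 0.2500×2.6 + 0.0600×7.1 + 0.0300×11.2 = 1.8740 per 1 000.

1.87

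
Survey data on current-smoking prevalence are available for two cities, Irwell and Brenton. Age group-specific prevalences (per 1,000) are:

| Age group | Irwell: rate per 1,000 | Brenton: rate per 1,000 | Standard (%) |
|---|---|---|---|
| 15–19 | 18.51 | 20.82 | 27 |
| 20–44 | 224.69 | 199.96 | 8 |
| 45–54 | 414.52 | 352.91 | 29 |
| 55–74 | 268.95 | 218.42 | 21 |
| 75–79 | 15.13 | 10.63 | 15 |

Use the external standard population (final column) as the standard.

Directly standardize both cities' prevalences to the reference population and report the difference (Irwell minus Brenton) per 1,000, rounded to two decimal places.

30.51

Standard weights: 0.27, 0.08, 0.29, 0.21, 0.15.
Irwell: 0.2700×18.51 + 0.0800×224.69 + 0.2900×414.52 + 0.2100×268.95 + 0.1500×15.13 = 201.9327 per 1,000.
Brenton: 0.2700×20.82 + 0.0800×199.96 + 0.2900×352.91 + 0.2100×218.42 + 0.1500×10.63 = 171.4248 per 1,000.
Difference = 201.9327 − 171.4248 = 30.5079.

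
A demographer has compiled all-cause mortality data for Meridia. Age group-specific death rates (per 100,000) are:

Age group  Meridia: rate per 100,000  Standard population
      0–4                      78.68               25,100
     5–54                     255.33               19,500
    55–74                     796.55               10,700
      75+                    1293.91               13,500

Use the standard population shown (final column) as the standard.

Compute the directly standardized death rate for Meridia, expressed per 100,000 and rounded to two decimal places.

Standard total = 68,800; weights = 0.3648, 0.2834, 0.1555, 0.1962.
Standardized rate: 0.3648×78.68 + 0.2834×255.33 + 0.1555×796.55 + 0.1962×1293.91 = 478.8470 per 100,000.

478.85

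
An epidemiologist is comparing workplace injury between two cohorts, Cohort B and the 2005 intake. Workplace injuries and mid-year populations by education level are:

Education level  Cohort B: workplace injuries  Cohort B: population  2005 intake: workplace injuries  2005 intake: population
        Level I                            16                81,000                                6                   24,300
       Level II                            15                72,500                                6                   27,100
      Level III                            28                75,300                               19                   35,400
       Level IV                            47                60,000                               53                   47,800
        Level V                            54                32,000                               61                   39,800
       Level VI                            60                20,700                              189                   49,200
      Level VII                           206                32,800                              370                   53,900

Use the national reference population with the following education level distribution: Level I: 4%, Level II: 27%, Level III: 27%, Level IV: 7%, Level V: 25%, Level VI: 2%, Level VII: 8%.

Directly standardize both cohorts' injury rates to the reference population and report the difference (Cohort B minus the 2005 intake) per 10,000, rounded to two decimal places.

Education-specific rates per 10,000 for Cohort B: 1.98, 2.07, 3.72, 7.83, 16.88, 28.99, 62.80.
For the 2005 intake: 2.47, 2.21, 5.37, 11.09, 15.33, 38.41, 68.65.
Standard weights: 0.04, 0.27, 0.27, 0.07, 0.25, 0.02, 0.08.
Cohort B: 0.0400×1.98 + 0.2700×2.07 + 0.2700×3.72 + 0.0700×7.83 + 0.2500×16.88 + 0.0200×28.99 + 0.0800×62.80 = 12.0128 per 10,000.
The 2005 intake: 0.0400×2.47 + 0.2700×2.21 + 0.2700×5.37 + 0.0700×11.09 + 0.2500×15.33 + 0.0200×38.41 + 0.0800×68.65 = 13.0135 per 10,000.
Difference = 12.0128 − 13.0135 = -1.0007.

-1.00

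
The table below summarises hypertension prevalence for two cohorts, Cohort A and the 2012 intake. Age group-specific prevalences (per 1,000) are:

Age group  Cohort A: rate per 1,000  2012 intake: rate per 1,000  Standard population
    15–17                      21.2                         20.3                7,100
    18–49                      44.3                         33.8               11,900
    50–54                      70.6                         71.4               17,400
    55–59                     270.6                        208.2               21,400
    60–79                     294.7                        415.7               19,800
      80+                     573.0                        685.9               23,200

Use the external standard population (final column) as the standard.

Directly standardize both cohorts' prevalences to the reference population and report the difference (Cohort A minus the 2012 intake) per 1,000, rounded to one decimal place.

Standard total = 100,800; weights = 0.0704, 0.1181, 0.1726, 0.2123, 0.1964, 0.2302.
Cohort A: 0.0704×21.2 + 0.1181×44.3 + 0.1726×70.6 + 0.2123×270.6 + 0.1964×294.7 + 0.2302×573.0 = 266.1273 per 1,000.
The 2012 intake: 0.0704×20.3 + 0.1181×33.8 + 0.1726×71.4 + 0.2123×208.2 + 0.1964×415.7 + 0.2302×685.9 = 301.4676 per 1,000.
Difference = 266.1273 − 301.4676 = -35.3403.

-35.3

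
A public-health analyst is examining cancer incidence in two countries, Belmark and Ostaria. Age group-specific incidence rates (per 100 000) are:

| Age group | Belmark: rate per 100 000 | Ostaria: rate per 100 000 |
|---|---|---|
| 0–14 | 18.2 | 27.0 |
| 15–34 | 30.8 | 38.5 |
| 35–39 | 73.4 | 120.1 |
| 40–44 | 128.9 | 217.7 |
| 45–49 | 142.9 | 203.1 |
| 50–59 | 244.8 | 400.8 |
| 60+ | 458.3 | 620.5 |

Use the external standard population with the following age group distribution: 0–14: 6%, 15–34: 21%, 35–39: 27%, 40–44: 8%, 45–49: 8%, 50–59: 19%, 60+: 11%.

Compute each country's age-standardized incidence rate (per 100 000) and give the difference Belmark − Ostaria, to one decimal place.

Standard weights: 0.06, 0.21, 0.27, 0.08, 0.08, 0.19, 0.11.
Belmark: 0.0600×18.2 + 0.2100×30.8 + 0.2700×73.4 + 0.0800×128.9 + 0.0800×142.9 + 0.1900×244.8 + 0.1100×458.3 = 146.0470 per 100 000.
Ostaria: 0.0600×27.0 + 0.2100×38.5 + 0.2700×120.1 + 0.0800×217.7 + 0.0800×203.1 + 0.1900×400.8 + 0.1100×620.5 = 220.2030 per 100 000.
Difference = 146.0470 − 220.2030 = -74.1560.

-74.2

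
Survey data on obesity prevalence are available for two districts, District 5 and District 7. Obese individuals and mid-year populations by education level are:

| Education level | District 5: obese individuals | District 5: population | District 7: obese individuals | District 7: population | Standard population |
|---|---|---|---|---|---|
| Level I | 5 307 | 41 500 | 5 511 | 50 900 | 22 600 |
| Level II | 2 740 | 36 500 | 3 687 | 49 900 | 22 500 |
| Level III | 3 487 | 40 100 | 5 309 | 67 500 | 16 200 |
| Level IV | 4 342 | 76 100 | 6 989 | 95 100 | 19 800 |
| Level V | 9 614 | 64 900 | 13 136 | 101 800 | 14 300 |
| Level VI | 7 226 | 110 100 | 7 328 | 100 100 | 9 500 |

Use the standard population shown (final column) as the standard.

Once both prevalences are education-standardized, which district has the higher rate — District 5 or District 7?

District 5

Education-specific rates per 1 000 for District 5: 127.880, 75.068, 86.958, 57.057, 148.136, 65.631.
For District 7: 108.271, 73.888, 78.652, 73.491, 129.037, 73.207.
Standard total = 104 900; weights = 0.2154, 0.2145, 0.1544, 0.1888, 0.1363, 0.0906.
District 5: 0.2154×127.880 + 0.2145×75.068 + 0.1544×86.958 + 0.1888×57.057 + 0.1363×148.136 + 0.0906×65.631 = 93.9884 per 1 000.
District 7: 0.2154×108.271 + 0.2145×73.888 + 0.1544×78.652 + 0.1888×73.491 + 0.1363×129.037 + 0.0906×73.207 = 89.4126 per 1 000.
The crude rates (88.61 vs 90.18) would put District 7 higher, but that reflects its education composition; once standardized to a common education structure, District 5 has the higher underlying rate.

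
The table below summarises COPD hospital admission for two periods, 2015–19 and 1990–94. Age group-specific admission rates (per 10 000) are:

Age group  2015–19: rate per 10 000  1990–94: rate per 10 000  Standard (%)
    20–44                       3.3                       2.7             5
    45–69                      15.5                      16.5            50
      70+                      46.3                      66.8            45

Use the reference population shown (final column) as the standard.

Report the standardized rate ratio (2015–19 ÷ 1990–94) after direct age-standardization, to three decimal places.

0.748

Standard weights: 0.05, 0.50, 0.45.
2015–19: 0.0500×3.3 + 0.5000×15.5 + 0.4500×46.3 = 28.7500 per 10 000.
1990–94: 0.0500×2.7 + 0.5000×16.5 + 0.4500×66.8 = 38.4450 per 10 000.
Ratio = 28.7500 ÷ 38.4450 = 0.74782.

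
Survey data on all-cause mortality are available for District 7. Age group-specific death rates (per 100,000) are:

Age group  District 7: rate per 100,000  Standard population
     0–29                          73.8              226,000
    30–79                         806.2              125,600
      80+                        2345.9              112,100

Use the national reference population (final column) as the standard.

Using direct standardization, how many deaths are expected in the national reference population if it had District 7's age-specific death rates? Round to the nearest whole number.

3809

Expected deaths = Σ (standard pop × age-specific rate ÷ 100,000)
= 226,000×73.8/100,000 + 125,600×806.2/100,000 + 112,100×2345.9/100,000
= 166.79 + 1012.59 + 2629.75 = 3809.13.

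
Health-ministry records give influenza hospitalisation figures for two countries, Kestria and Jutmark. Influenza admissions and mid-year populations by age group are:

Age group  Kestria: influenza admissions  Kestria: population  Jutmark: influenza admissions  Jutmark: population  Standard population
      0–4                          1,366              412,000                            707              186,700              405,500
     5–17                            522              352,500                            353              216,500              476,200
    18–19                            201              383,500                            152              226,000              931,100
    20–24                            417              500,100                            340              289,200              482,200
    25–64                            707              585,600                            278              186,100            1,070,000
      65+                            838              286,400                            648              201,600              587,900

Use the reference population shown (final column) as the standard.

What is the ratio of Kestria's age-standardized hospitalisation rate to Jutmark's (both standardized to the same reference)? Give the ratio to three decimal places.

Age-specific rates per 100,000 for Kestria: 331.55, 148.09, 52.41, 83.38, 120.73, 292.60.
For Jutmark: 378.68, 163.05, 67.26, 117.57, 149.38, 321.43.
Standard total = 3,952,900; weights = 0.1026, 0.1205, 0.2355, 0.1220, 0.2707, 0.1487.
Kestria: 0.1026×331.55 + 0.1205×148.09 + 0.2355×52.41 + 0.1220×83.38 + 0.2707×120.73 + 0.1487×292.60 = 150.5658 per 100,000.
Jutmark: 0.1026×378.68 + 0.1205×163.05 + 0.2355×67.26 + 0.1220×117.57 + 0.2707×149.38 + 0.1487×321.43 = 176.9129 per 100,000.
Ratio = 150.5658 ÷ 176.9129 = 0.85107.

0.851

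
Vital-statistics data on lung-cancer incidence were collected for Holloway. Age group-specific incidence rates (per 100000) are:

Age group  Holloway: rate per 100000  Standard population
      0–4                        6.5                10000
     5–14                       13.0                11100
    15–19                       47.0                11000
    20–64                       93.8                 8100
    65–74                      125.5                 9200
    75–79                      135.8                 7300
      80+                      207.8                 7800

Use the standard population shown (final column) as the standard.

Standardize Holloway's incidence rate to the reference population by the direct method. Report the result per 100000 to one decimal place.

81.4

Standard total = 64500; weights = 0.1550, 0.1721, 0.1705, 0.1256, 0.1426, 0.1132, 0.1209.
Standardized rate: 0.1550×6.5 + 0.1721×13.0 + 0.1705×47.0 + 0.1256×93.8 + 0.1426×125.5 + 0.1132×135.8 + 0.1209×207.8 = 81.4397 per 100000.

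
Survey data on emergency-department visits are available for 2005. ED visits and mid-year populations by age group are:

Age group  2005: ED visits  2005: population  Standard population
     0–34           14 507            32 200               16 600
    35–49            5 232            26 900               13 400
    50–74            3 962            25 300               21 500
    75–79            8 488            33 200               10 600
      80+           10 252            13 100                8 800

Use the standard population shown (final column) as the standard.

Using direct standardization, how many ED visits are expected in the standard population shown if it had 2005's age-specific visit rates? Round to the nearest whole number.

23049

Age-specific rates per 1 000 for 2005: 450.528, 194.498, 156.601, 255.663, 782.595.
Expected ED visits = Σ (standard pop × age-specific rate ÷ 1 000)
= 16 600×450.528/1 000 + 13 400×194.498/1 000 + 21 500×156.601/1 000 + 10 600×255.663/1 000 + 8 800×782.595/1 000
= 7478.76 + 2606.28 + 3366.92 + 2710.02 + 6886.84 = 23048.82.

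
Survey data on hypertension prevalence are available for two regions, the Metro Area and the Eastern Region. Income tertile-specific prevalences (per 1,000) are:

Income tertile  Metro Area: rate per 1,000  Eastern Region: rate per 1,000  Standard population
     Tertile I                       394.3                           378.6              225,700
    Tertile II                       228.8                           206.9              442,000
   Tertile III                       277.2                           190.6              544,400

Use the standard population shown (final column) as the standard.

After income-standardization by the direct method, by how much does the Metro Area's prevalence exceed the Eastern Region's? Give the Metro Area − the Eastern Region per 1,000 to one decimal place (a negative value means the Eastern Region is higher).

49.8

Standard total = 1,212,100; weights = 0.1862, 0.3647, 0.4491.
The Metro Area: 0.1862×394.3 + 0.3647×228.8 + 0.4491×277.2 = 281.3553 per 1,000.
The Eastern Region: 0.1862×378.6 + 0.3647×206.9 + 0.4491×190.6 = 231.5506 per 1,000.
Difference = 281.3553 − 231.5506 = 49.8047.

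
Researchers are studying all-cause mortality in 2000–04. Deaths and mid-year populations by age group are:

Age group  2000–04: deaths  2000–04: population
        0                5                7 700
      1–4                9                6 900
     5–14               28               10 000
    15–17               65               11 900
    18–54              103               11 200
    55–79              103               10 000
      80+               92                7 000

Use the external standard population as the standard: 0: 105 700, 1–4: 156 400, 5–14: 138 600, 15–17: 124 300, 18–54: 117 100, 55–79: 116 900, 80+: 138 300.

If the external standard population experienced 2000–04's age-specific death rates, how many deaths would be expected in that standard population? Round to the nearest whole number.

5438

Age-specific rates per 100 000 for 2000–04: 64.94, 130.43, 280.00, 546.22, 919.64, 1030.00, 1314.29.
Expected deaths = Σ (standard pop × age-specific rate ÷ 100 000)
= 105 700×64.94/100 000 + 156 400×130.43/100 000 + 138 600×280.00/100 000 + 124 300×546.22/100 000 + 117 100×919.64/100 000 + 116 900×1030.00/100 000 + 138 300×1314.29/100 000
= 68.64 + 204.00 + 388.08 + 678.95 + 1076.90 + 1204.07 + 1817.66 = 5438.29.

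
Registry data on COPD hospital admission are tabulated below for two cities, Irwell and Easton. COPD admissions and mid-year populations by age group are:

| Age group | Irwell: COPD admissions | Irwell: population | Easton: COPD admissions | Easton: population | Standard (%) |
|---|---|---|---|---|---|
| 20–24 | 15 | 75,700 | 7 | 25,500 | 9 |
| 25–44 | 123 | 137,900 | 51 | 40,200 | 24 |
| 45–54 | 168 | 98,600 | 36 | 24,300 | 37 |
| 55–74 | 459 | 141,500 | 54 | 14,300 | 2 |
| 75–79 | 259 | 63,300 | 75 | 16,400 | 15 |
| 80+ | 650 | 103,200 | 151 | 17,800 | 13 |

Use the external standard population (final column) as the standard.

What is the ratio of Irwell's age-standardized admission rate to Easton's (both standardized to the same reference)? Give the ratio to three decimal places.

Age-specific rates per 10,000 for Irwell: 1.98, 8.92, 17.04, 32.44, 40.92, 62.98.
For Easton: 2.75, 12.69, 14.81, 37.76, 45.73, 84.83.
Standard weights: 0.09, 0.24, 0.37, 0.02, 0.15, 0.13.
Irwell: 0.0900×1.98 + 0.2400×8.92 + 0.3700×17.04 + 0.0200×32.44 + 0.1500×40.92 + 0.1300×62.98 = 23.5975 per 10,000.
Easton: 0.0900×2.75 + 0.2400×12.69 + 0.3700×14.81 + 0.0200×37.76 + 0.1500×45.73 + 0.1300×84.83 = 27.4164 per 10,000.
Ratio = 23.5975 ÷ 27.4164 = 0.86071.

0.861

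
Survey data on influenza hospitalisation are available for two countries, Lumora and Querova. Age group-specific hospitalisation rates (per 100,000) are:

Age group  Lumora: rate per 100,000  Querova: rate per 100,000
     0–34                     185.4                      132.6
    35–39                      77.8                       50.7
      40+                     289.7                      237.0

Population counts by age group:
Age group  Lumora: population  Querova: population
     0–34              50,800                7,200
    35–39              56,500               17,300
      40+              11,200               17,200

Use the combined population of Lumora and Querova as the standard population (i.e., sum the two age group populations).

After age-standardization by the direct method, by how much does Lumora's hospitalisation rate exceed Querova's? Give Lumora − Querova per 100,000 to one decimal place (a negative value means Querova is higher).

40.9

Combined standard total = 160,200; weights = 0.3620, 0.4607, 0.1773.
Lumora: 0.3620×185.4 + 0.4607×77.8 + 0.1773×289.7 = 154.3216 per 100,000.
Querova: 0.3620×132.6 + 0.4607×50.7 + 0.1773×237.0 = 113.3787 per 100,000.
Difference = 154.3216 − 113.3787 = 40.9429.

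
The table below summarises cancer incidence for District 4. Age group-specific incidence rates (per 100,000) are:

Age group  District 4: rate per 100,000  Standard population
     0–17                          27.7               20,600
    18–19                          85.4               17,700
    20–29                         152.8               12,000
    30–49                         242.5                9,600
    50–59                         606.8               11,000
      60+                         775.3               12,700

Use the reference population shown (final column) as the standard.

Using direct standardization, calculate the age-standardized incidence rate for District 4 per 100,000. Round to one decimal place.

Standard total = 83,600; weights = 0.2464, 0.2117, 0.1435, 0.1148, 0.1316, 0.1519.
Standardized rate: 0.2464×27.7 + 0.2117×85.4 + 0.1435×152.8 + 0.1148×242.5 + 0.1316×606.8 + 0.1519×775.3 = 272.3075 per 100,000.

272.3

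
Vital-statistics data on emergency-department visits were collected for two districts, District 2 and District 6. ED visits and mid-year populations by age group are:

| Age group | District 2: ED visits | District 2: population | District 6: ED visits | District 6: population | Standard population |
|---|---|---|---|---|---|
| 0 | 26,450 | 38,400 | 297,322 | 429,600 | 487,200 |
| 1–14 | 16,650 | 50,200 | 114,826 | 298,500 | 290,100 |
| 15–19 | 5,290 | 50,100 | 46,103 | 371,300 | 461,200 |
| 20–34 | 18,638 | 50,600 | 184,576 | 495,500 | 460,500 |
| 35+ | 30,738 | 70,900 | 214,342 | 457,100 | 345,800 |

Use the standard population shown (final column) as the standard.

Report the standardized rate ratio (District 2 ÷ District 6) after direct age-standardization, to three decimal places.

Age-specific rates per 1,000 for District 2: 688.802, 331.673, 105.589, 368.340, 433.540.
For District 6: 692.090, 384.677, 124.166, 372.505, 468.917.
Standard total = 2,044,800; weights = 0.2383, 0.1419, 0.2255, 0.2252, 0.1691.
District 2: 0.2383×688.802 + 0.1419×331.673 + 0.2255×105.589 + 0.2252×368.340 + 0.1691×433.540 = 391.2554 per 1,000.
District 6: 0.2383×692.090 + 0.1419×384.677 + 0.2255×124.166 + 0.2252×372.505 + 0.1691×468.917 = 410.6693 per 1,000.
Ratio = 391.2554 ÷ 410.6693 = 0.95273.

0.953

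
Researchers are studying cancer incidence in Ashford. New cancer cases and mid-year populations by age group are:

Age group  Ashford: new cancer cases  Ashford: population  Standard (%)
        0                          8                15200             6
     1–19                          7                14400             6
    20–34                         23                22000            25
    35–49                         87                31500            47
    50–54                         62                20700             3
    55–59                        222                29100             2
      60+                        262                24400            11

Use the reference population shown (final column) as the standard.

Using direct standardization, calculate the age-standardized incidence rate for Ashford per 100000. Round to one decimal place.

304.4

Age-specific rates per 100000 for Ashford: 52.63, 48.61, 104.55, 276.19, 299.52, 762.89, 1073.77.
Standard weights: 0.06, 0.06, 0.25, 0.47, 0.03, 0.02, 0.11.
Standardized rate: 0.0600×52.63 + 0.0600×48.61 + 0.2500×104.55 + 0.4700×276.19 + 0.0300×299.52 + 0.0200×762.89 + 0.1100×1073.77 = 304.3784 per 100000.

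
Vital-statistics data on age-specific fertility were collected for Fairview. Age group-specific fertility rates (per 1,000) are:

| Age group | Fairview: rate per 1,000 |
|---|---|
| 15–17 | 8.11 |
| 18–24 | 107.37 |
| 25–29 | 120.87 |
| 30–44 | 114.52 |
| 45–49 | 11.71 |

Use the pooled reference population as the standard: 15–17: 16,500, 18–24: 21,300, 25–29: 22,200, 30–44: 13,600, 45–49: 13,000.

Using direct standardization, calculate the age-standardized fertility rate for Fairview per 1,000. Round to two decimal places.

Standard total = 86,600; weights = 0.1905, 0.2460, 0.2564, 0.1570, 0.1501.
Standardized rate: 0.1905×8.11 + 0.2460×107.37 + 0.2564×120.87 + 0.1570×114.52 + 0.1501×11.71 = 78.6814 per 1,000.

78.68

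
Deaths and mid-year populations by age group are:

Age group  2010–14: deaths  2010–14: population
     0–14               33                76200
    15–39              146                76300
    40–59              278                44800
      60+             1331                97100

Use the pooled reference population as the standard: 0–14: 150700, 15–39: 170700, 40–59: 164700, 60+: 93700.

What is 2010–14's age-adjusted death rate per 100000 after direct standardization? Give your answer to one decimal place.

465.4

Age-specific rates per 100000 for 2010–14: 43.31, 191.35, 620.54, 1370.75.
Standard total = 579800; weights = 0.2599, 0.2944, 0.2841, 0.1616.
Standardized rate: 0.2599×43.31 + 0.2944×191.35 + 0.2841×620.54 + 0.1616×1370.75 = 465.3872 per 100000.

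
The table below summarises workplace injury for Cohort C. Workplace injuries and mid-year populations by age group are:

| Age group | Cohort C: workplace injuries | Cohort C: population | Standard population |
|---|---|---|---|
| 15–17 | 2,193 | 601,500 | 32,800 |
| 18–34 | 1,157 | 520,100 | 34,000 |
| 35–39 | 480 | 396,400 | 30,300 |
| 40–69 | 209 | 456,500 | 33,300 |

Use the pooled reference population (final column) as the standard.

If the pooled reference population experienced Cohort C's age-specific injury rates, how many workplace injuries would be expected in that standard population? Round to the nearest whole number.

247

Age-specific rates per 10,000 for Cohort C: 36.46, 22.25, 12.11, 4.58.
Expected workplace injuries = Σ (standard pop × age-specific rate ÷ 10,000)
= 32,800×36.46/10,000 + 34,000×22.25/10,000 + 30,300×12.11/10,000 + 33,300×4.58/10,000
= 119.59 + 75.64 + 36.69 + 15.25 = 247.16.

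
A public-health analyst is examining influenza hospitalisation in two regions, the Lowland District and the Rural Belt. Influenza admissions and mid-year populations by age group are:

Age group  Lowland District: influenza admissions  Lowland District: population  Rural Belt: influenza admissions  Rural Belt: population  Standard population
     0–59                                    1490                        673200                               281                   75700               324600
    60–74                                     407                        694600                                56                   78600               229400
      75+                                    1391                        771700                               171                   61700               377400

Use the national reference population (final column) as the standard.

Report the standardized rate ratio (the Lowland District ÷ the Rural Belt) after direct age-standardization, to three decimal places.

0.635

Age-specific rates per 100000 for the Lowland District: 221.33, 58.59, 180.25.
For the Rural Belt: 371.20, 71.25, 277.15.
Standard total = 931400; weights = 0.3485, 0.2463, 0.4052.
The Lowland District: 0.3485×221.33 + 0.2463×58.59 + 0.4052×180.25 = 164.6044 per 100000.
The Rural Belt: 0.3485×371.20 + 0.2463×71.25 + 0.4052×277.15 = 259.2138 per 100000.
Ratio = 164.6044 ÷ 259.2138 = 0.63501.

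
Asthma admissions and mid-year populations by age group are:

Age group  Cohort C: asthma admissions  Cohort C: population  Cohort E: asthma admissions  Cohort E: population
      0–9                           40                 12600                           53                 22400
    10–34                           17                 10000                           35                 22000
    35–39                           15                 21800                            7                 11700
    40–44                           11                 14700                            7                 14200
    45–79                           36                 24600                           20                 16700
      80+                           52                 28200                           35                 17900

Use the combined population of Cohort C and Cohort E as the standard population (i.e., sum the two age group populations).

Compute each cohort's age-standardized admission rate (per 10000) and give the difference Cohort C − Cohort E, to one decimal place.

2.2

Age-specific rates per 10000 for Cohort C: 31.75, 17.00, 6.88, 7.48, 14.63, 18.44.
For Cohort E: 23.66, 15.91, 5.98, 4.93, 11.98, 19.55.
Combined standard total = 216800; weights = 0.1614, 0.1476, 0.1545, 0.1333, 0.1905, 0.2126.
Cohort C: 0.1614×31.75 + 0.1476×17.00 + 0.1545×6.88 + 0.1333×7.48 + 0.1905×14.63 + 0.2126×18.44 = 16.4038 per 10000.
Cohort E: 0.1614×23.66 + 0.1476×15.91 + 0.1545×5.98 + 0.1333×4.93 + 0.1905×11.98 + 0.2126×19.55 = 14.1887 per 10000.
Difference = 16.4038 − 14.1887 = 2.2150.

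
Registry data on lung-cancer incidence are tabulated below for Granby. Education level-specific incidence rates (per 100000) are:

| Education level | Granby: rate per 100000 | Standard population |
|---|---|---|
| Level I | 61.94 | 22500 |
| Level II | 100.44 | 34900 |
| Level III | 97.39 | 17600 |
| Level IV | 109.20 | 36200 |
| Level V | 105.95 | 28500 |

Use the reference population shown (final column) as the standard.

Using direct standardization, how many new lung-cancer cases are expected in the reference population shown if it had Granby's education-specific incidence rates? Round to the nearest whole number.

Expected new lung-cancer cases = Σ (standard pop × education-specific rate ÷ 100000)
= 22500×61.94/100000 + 34900×100.44/100000 + 17600×97.39/100000 + 36200×109.20/100000 + 28500×105.95/100000
= 13.94 + 35.05 + 17.14 + 39.53 + 30.20 = 135.86.

136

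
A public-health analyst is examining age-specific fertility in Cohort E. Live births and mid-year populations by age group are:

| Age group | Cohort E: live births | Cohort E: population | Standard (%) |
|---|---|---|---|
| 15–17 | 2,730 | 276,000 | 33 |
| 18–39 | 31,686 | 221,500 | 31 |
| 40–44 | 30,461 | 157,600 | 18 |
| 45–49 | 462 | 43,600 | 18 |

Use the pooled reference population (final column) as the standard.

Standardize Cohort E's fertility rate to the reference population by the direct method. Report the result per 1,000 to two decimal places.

84.31

Age-specific rates per 1,000 for Cohort E: 9.891, 143.052, 193.280, 10.596.
Standard weights: 0.33, 0.31, 0.18, 0.18.
Standardized rate: 0.3300×9.891 + 0.3100×143.052 + 0.1800×193.280 + 0.1800×10.596 = 84.3080 per 1,000.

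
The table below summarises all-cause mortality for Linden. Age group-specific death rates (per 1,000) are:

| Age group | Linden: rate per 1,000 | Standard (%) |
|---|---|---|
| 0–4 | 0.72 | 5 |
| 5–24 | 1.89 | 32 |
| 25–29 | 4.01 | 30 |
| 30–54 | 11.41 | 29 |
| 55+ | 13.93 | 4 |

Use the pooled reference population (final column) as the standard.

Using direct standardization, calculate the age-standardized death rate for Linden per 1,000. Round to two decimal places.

5.71

Standard weights: 0.05, 0.32, 0.30, 0.29, 0.04.
Standardized rate: 0.0500×0.72 + 0.3200×1.89 + 0.3000×4.01 + 0.2900×11.41 + 0.0400×13.93 = 5.7099 per 1,000.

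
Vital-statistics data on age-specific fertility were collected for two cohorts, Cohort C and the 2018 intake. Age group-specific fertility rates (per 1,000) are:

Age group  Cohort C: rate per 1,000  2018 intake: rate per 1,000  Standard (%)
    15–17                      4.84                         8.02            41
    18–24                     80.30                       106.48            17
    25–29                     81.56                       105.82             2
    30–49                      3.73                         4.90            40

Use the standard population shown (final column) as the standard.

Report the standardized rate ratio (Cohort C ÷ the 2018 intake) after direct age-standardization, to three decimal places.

Standard weights: 0.41, 0.17, 0.02, 0.40.
Cohort C: 0.4100×4.84 + 0.1700×80.30 + 0.0200×81.56 + 0.4000×3.73 = 18.7586 per 1,000.
The 2018 intake: 0.4100×8.02 + 0.1700×106.48 + 0.0200×105.82 + 0.4000×4.90 = 25.4662 per 1,000.
Ratio = 18.7586 ÷ 25.4662 = 0.73661.

0.737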